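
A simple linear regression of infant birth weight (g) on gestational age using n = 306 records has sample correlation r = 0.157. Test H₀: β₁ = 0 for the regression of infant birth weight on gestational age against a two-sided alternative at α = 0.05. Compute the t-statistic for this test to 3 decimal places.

t = r·√(n − 2)/√(1 − r²) = 0.157·√304/√0.975351 = 2.772.
df = n − 2 = 304.
Two-sided p ≈ 0.0059, which is < 0.05, so reject H₀.
There is evidence of a linear association between gestational age and infant birth weight.

t = 2.772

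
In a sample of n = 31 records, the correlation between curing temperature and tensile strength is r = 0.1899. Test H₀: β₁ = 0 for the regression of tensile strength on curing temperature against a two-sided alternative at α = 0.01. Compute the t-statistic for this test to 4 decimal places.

t = 1.0416

t = r·√(n − 2)/√(1 − r²) = 0.1899·√29/√0.963938 = 1.0416.
df = n − 2 = 29.
Two-sided p ≈ 0.3062, which is ≥ 0.01, so fail to reject H₀.
The data do not give significant evidence of a linear association between curing temperature and tensile strength.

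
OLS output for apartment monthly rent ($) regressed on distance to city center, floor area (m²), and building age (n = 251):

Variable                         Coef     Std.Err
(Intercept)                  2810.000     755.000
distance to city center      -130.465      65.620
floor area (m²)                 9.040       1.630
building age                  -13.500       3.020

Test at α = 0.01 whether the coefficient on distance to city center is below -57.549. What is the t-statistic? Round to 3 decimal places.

Read off: b = -130.465, SE = 65.620 for distance to city center.
H₀: β₁ = -57.549 vs H₁: β₁ < -57.549.
t = (-130.465 − (-57.549)) / 65.620 = -1.111.
df = n − k − 1 = 251 − 3 − 1 = 247.
One-sided p ≈ 0.1338, which is ≥ 0.01, so fail to reject H₀.
The data do not give significant evidence that the true slope on distance to city center is below -57.549 $ per unit, holding the other predictors fixed.

t = -1.111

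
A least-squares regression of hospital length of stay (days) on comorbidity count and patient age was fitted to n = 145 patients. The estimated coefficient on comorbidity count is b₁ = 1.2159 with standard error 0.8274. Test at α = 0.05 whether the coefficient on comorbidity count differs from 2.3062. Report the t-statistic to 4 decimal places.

H₀: β₁ = 2.3062 vs H₁: β₁ ≠ 2.3062.
t = (b₁ − β₁⁰)/SE = (1.2159 − 2.3062) / 0.8274 = -1.3177.
df = n − k − 1 = 145 − 2 − 1 = 142.
Two-sided p ≈ 0.1897, which is ≥ 0.05, so fail to reject H₀.
The data are consistent with a true slope of 2.3062 days per unit of comorbidity count, holding the other predictors fixed.

t = -1.3177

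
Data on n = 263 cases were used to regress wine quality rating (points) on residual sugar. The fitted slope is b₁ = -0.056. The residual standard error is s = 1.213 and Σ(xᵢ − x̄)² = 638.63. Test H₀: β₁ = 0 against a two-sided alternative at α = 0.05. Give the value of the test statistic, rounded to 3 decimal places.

t = -1.167

SE(b₁) = s/√Sₓₓ = 1.213/√638.63 = 0.0479994.
t = -0.056 / 0.0479994 = -1.167.
df = n − 2 = 261.
Two-sided p ≈ 0.2444, which is ≥ 0.05, so fail to reject H₀.
The data do not give significant evidence of an association between residual sugar and wine quality rating.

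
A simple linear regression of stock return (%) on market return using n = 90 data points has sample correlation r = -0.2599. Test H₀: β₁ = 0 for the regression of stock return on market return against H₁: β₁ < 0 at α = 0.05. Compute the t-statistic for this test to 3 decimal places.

t = -2.525

t = r·√(n − 2)/√(1 − r²) = -0.2599·√88/√0.932452 = -2.525.
df = n − 2 = 88.
One-sided p ≈ 0.0067, which is < 0.05, so reject H₀.
There is evidence of a linear association between market return and stock return.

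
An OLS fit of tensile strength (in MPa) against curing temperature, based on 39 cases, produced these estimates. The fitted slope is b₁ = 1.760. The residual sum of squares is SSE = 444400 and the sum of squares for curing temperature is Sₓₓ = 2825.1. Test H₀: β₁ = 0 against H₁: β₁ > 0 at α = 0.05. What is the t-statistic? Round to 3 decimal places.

t = 0.854

MSE = SSE/(n − 2) = 444400/37 = 12010.8.
SE(b₁) = √(MSE/Sₓₓ) = √(12010.8/2825.1) = 2.06191.
t = 1.760 / 2.06191 = 0.854.
df = n − 2 = 37.
One-sided p ≈ 0.1994, which is ≥ 0.05, so fail to reject H₀.
The data do not give significant evidence that the true slope on curing temperature is positive.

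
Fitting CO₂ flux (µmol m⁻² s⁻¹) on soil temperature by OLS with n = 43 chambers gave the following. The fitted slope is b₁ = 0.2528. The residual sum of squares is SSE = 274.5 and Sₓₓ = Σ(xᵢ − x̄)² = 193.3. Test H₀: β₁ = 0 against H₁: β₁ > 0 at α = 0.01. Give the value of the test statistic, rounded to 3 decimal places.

t = 1.358

MSE = SSE/(n − 2) = 274.5/41 = 6.69512.
SE(b₁) = √(MSE/Sₓₓ) = √(6.69512/193.3) = 0.186107.
t = 0.2528 / 0.186107 = 1.358.
df = n − 2 = 41.
One-sided p ≈ 0.0909, which is ≥ 0.01, so fail to reject H₀.
The data do not give significant evidence that the true slope on soil temperature is positive.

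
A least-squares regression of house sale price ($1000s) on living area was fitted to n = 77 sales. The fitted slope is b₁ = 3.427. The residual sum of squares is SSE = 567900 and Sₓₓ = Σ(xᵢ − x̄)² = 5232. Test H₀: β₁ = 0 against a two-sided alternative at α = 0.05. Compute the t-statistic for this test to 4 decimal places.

t = 2.8487

MSE = SSE/(n − 2) = 567900/75 = 7572.
SE(b₁) = √(MSE/Sₓₓ) = √(7572/5232) = 1.20302.
t = 3.427 / 1.20302 = 2.8487.
df = n − 2 = 75.
Two-sided p ≈ 0.0057, which is < 0.05, so reject H₀.
There is evidence that living area is associated with house sale price.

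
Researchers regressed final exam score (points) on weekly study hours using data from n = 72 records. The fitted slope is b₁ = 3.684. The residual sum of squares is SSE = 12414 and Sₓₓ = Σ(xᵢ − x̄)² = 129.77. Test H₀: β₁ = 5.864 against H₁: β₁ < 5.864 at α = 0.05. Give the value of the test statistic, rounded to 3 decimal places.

MSE = SSE/(n − 2) = 12414/70 = 177.343.
SE(b₁) = √(MSE/Sₓₓ) = √(177.343/129.77) = 1.16901.
t = (3.684 − 5.864) / 1.16901 = -1.865.
df = n − 2 = 70.
One-sided p ≈ 0.0332, which is < 0.05, so reject H₀.
There is evidence that the true slope on weekly study hours is below 5.864 points per unit.

t = -1.865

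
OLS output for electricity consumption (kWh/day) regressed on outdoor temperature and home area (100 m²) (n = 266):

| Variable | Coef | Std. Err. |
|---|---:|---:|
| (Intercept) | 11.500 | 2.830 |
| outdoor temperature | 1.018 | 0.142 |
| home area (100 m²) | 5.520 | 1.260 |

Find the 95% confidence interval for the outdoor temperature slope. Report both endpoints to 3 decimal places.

Read off: b = 1.018, SE = 0.142 for outdoor temperature.
df = n − k − 1 = 266 − 2 − 1 = 263.
t* = t_{0.025, 263} = 1.969025.
Margin = t* × SE = 1.969025 × 0.142 = 0.27960.
CI: 1.018 ± 0.27960 → (0.738, 1.298).

(0.738, 1.298)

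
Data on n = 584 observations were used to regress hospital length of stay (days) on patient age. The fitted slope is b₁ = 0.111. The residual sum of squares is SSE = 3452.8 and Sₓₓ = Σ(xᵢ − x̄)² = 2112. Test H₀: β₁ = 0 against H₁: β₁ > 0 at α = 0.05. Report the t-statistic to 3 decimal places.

t = 2.094

MSE = SSE/(n − 2) = 3452.8/582 = 5.93265.
SE(b₁) = √(MSE/Sₓₓ) = √(5.93265/2112) = 0.0530002.
t = 0.111 / 0.0530002 = 2.094.
df = n − 2 = 582.
One-sided p ≈ 0.0183, which is < 0.05, so reject H₀.
There is evidence that the true slope on patient age is positive.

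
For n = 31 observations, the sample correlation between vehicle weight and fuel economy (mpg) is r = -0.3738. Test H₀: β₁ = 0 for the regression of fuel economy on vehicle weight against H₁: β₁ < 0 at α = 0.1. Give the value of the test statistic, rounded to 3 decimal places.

t = r·√(n − 2)/√(1 − r²) = -0.3738·√29/√0.860274 = -2.170.
df = n − 2 = 29.
One-sided p ≈ 0.0192, which is < 0.1, so reject H₀.
There is evidence of a linear association between vehicle weight and fuel economy.

t = -2.170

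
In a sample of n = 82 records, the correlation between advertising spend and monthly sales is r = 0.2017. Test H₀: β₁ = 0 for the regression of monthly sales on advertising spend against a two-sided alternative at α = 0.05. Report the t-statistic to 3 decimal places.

t = r·√(n − 2)/√(1 − r²) = 0.2017·√80/√0.959317 = 1.842.
df = n − 2 = 80.
Two-sided p ≈ 0.0692, which is ≥ 0.05, so fail to reject H₀.
The data do not give significant evidence of a linear association between advertising spend and monthly sales.

t = 1.842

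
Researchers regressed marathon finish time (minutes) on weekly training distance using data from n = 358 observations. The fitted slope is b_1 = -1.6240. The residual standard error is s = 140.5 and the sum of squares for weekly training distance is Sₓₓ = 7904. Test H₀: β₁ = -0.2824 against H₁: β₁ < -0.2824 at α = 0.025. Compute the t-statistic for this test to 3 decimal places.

t = -0.849

SE(b_1) = s/√Sₓₓ = 140.5/√7904 = 1.58035.
t = (-1.6240 − (-0.2824)) / 1.58035 = -0.849.
df = n − 2 = 356.
One-sided p ≈ 0.1982, which is ≥ 0.025, so fail to reject H₀.
The data do not give significant evidence that the true slope on weekly training distance is below -0.2824 minutes per unit.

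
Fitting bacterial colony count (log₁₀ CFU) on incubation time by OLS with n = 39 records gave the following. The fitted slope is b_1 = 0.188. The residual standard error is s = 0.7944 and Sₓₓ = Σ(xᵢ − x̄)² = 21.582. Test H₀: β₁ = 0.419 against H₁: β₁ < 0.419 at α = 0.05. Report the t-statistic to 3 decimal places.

t = -1.351

SE(b_1) = s/√Sₓₓ = 0.7944/√21.582 = 0.170999.
t = (0.188 − 0.419) / 0.170999 = -1.351.
df = n − 2 = 37.
One-sided p ≈ 0.0925, which is ≥ 0.05, so fail to reject H₀.
The data do not give significant evidence that the true slope on incubation time is below 0.419 log₁₀ CFU per unit.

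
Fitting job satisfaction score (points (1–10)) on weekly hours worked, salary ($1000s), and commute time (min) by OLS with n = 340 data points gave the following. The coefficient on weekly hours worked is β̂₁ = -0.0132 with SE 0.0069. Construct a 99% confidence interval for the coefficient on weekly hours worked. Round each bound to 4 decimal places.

(-0.0311, 0.0047)

df = n − k − 1 = 340 − 3 − 1 = 336.
t* = t_{0.005, 336} = 2.59054.
Margin = t* × SE = 2.59054 × 0.0069 = 0.017875.
CI: -0.0132 ± 0.017875 → (-0.0311, 0.0047).
With 99% confidence, each one-unit increase in weekly hours worked is associated with a change of between -0.0311 and 0.0047 points (1–10) in job satisfaction score, holding the other predictors fixed.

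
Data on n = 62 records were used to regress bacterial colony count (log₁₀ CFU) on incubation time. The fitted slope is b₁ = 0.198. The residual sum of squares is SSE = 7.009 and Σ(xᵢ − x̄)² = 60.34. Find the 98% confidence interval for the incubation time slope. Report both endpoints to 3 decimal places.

MSE = SSE/(n − 2) = 7.009/60 = 0.116817.
SE(b₁) = √(MSE/Sₓₓ) = √(0.116817/60.34) = 0.0439997.
df = n − 2 = 60.
t* = t_{0.01, 60} = 2.390119.
Margin = t* × SE = 2.390119 × 0.0439997 = 0.10516.
CI: 0.198 ± 0.10516 → (0.093, 0.303).
With 98% confidence, each one-unit increase in incubation time is associated with a change of between 0.093 and 0.303 log₁₀ CFU in bacterial colony count.

(0.093, 0.303)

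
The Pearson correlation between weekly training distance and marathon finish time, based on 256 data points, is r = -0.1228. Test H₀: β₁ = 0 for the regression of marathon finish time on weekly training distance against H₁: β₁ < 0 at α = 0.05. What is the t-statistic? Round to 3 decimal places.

t = r·√(n − 2)/√(1 − r²) = -0.1228·√254/√0.98492 = -1.972.
df = n − 2 = 254.
One-sided p ≈ 0.0248, which is < 0.05, so reject H₀.
There is evidence of a linear association between weekly training distance and marathon finish time.

t = -1.972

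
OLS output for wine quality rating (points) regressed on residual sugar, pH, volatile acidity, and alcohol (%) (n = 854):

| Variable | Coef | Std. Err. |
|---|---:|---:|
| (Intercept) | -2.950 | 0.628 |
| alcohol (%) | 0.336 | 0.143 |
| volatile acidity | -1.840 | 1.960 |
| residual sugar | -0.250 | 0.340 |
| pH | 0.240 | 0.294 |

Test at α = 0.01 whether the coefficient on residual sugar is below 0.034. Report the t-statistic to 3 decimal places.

t = -0.835

Read off: b = -0.250, SE = 0.340 for residual sugar.
H₀: β₁ = 0.034 vs H₁: β₁ < 0.034.
t = (-0.250 − 0.034) / 0.340 = -0.835.
df = n − k − 1 = 854 − 4 − 1 = 849.
One-sided p ≈ 0.2019, which is ≥ 0.01, so fail to reject H₀.
The data do not give significant evidence that the true slope on residual sugar is below 0.034 points per unit, holding the other predictors fixed.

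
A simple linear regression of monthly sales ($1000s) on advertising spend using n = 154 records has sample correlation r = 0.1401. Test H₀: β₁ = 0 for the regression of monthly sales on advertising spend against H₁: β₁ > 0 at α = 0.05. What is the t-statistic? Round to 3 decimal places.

t = 1.744

t = r·√(n − 2)/√(1 − r²) = 0.1401·√152/√0.980372 = 1.744.
df = n − 2 = 152.
One-sided p ≈ 0.0415, which is < 0.05, so reject H₀.
There is evidence of a linear association between advertising spend and monthly sales.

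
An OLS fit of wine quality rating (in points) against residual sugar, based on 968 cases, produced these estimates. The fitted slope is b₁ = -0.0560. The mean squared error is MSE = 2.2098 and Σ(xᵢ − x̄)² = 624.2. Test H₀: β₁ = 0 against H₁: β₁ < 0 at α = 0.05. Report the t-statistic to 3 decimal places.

SE(b₁) = √(MSE/Sₓₓ) = √(2.2098/624.2) = 0.0594997.
t = -0.0560 / 0.0594997 = -0.941.
df = n − 2 = 966.
One-sided p ≈ 0.1734, which is ≥ 0.05, so fail to reject H₀.
The data do not give significant evidence that the true slope on residual sugar is negative.

t = -0.941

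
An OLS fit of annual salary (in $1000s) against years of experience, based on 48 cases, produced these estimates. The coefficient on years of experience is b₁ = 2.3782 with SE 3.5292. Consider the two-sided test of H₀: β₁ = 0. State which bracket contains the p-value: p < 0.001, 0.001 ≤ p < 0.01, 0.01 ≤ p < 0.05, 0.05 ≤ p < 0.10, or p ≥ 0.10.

t = 2.3782 / 3.5292 = 0.674.
df = n − 2 = 48 − 2 = 46.
Two-sided p = 2·P(T_{46} > |t|) ≈ 0.5038.
So p ≥ 0.10.

p ≥ 0.10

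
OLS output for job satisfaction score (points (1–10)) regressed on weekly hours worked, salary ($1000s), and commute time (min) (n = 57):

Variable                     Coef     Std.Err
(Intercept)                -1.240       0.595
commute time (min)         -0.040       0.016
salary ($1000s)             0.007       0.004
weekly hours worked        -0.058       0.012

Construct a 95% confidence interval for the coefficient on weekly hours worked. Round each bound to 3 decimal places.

Read off: b = -0.058, SE = 0.012 for weekly hours worked.
df = n − k − 1 = 57 − 3 − 1 = 53.
t* = t_{0.025, 53} = 2.005746.
Margin = t* × SE = 2.005746 × 0.012 = 0.02407.
CI: -0.058 ± 0.02407 → (-0.082, -0.034).

(-0.082, -0.034)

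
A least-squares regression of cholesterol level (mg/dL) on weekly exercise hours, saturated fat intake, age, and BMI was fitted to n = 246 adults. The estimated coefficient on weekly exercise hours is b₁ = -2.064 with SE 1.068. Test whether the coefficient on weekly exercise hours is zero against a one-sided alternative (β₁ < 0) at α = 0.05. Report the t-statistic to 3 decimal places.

t = -1.933

H₀: β₁ = 0 vs H₁: β₁ < 0.
t = (b₁ − β₁⁰)/SE = -2.064 / 1.068 = -1.933.
df = n − k − 1 = 246 − 4 − 1 = 241.
One-sided p ≈ 0.0272, which is < 0.05, so reject H₀.
There is evidence that the true slope on weekly exercise hours is negative, holding the other predictors fixed.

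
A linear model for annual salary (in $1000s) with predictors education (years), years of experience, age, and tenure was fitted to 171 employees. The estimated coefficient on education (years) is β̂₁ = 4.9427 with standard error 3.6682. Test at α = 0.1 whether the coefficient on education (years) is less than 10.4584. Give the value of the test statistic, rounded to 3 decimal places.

t = -1.504

H₀: β₁ = 10.4584 vs H₁: β₁ < 10.4584.
t = (β̂₁ − β₁⁰)/SE = (4.9427 − 10.4584) / 3.6682 = -1.504.
df = n − k − 1 = 171 − 4 − 1 = 166.
One-sided p ≈ 0.0673, which is < 0.1, so reject H₀.
There is evidence that the true slope on education (years) is below 10.4584 $1000s per unit, holding the other predictors fixed.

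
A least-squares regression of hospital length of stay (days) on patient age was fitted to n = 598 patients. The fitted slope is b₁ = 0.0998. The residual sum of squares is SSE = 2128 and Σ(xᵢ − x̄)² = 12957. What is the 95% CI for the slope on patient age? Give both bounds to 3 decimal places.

(0.067, 0.132)

MSE = SSE/(n − 2) = 2128/596 = 3.57047.
SE(b₁) = √(MSE/Sₓₓ) = √(3.57047/12957) = 0.0166001.
df = n − 2 = 596.
t* = t_{0.025, 596} = 1.963952.
Margin = t* × SE = 1.963952 × 0.0166001 = 0.03260.
CI: 0.0998 ± 0.03260 → (0.067, 0.132).
With 95% confidence, each one-unit increase in patient age is associated with a change of between 0.067 and 0.132 days in hospital length of stay.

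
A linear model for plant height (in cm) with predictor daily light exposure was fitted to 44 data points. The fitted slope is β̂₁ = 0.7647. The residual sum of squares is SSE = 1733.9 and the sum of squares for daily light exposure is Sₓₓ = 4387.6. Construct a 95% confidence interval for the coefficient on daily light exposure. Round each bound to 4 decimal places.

MSE = SSE/(n − 2) = 1733.9/42 = 41.2833.
SE(β̂₁) = √(MSE/Sₓₓ) = √(41.2833/4387.6) = 0.0970005.
df = n − 2 = 42.
t* = t_{0.025, 42} = 2.018082.
Margin = t* × SE = 2.018082 × 0.0970005 = 0.195755.
CI: 0.7647 ± 0.195755 → (0.5689, 0.9605).
With 95% confidence, each one-unit increase in daily light exposure is associated with a change of between 0.5689 and 0.9605 cm in plant height.

(0.5689, 0.9605)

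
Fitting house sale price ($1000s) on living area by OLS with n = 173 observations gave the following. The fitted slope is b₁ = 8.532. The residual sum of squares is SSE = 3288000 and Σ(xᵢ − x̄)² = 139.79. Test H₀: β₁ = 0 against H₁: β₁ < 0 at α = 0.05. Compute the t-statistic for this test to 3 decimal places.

t = 0.727

MSE = SSE/(n − 2) = 3288000/171 = 19228.1.
SE(b₁) = √(MSE/Sₓₓ) = √(19228.1/139.79) = 11.7282.
t = 8.532 / 11.7282 = 0.727.
df = n − 2 = 171.
One-sided p ≈ 0.7660, which is ≥ 0.05, so fail to reject H₀.
The data do not give significant evidence that the true slope on living area is negative.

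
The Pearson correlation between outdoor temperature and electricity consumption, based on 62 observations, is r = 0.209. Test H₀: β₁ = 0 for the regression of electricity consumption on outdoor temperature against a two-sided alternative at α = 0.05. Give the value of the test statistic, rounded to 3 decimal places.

t = 1.655

t = r·√(n − 2)/√(1 − r²) = 0.209·√60/√0.956319 = 1.655.
df = n − 2 = 60.
Two-sided p ≈ 0.1031, which is ≥ 0.05, so fail to reject H₀.
The data do not give significant evidence of a linear association between outdoor temperature and electricity consumption.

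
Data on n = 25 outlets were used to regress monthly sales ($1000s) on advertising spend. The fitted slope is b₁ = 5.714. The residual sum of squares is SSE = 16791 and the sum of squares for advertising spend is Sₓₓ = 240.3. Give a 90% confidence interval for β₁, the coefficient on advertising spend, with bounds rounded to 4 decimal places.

(2.7267, 8.7013)

MSE = SSE/(n − 2) = 16791/23 = 730.043.
SE(b₁) = √(MSE/Sₓₓ) = √(730.043/240.3) = 1.743.
df = n − 2 = 23.
t* = t_{0.05, 23} = 1.713872.
Margin = t* × SE = 1.713872 × 1.743 = 2.987279.
CI: 5.714 ± 2.987279 → (2.7267, 8.7013).
With 90% confidence, each one-unit increase in advertising spend is associated with a change of between 2.7267 and 8.7013 $1000s in monthly sales.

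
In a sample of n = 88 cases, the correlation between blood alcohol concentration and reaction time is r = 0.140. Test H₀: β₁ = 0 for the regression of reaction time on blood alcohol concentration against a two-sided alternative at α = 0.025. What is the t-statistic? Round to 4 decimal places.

t = 1.3112

t = r·√(n − 2)/√(1 − r²) = 0.140·√86/√0.9804 = 1.3112.
df = n − 2 = 86.
Two-sided p ≈ 0.1933, which is ≥ 0.025, so fail to reject H₀.
The data do not give significant evidence of a linear association between blood alcohol concentration and reaction time.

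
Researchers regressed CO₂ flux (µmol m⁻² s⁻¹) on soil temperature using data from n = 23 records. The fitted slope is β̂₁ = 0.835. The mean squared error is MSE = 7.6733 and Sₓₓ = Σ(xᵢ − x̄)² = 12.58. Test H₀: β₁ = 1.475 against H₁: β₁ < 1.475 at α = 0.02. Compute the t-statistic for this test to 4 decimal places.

t = -0.8195

SE(β̂₁) = √(MSE/Sₓₓ) = √(7.6733/12.58) = 0.781.
t = (0.835 − 1.475) / 0.781 = -0.8195.
df = n − 2 = 21.
One-sided p ≈ 0.2109, which is ≥ 0.02, so fail to reject H₀.
The data do not give significant evidence that the true slope on soil temperature is below 1.475 µmol m⁻² s⁻¹ per unit.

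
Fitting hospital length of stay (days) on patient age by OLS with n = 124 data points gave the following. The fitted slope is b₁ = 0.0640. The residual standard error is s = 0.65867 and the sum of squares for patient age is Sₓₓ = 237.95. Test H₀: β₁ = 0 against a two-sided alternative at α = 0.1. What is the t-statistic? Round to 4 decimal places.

SE(b₁) = s/√Sₓₓ = 0.65867/√237.95 = 0.0426997.
t = 0.0640 / 0.0426997 = 1.4988.
df = n − 2 = 122.
Two-sided p ≈ 0.1365, which is ≥ 0.1, so fail to reject H₀.
The data do not give significant evidence of an association between patient age and hospital length of stay.

t = 1.4988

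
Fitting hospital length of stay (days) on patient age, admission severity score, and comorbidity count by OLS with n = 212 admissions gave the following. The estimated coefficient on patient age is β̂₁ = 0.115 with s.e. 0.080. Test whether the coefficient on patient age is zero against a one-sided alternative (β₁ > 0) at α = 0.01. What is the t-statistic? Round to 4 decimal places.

t = 1.4375

H₀: β₁ = 0 vs H₁: β₁ > 0.
t = (β̂₁ − β₁⁰)/SE = 0.115 / 0.080 = 1.4375.
df = n − k − 1 = 212 − 3 − 1 = 208.
One-sided p ≈ 0.0760, which is ≥ 0.01, so fail to reject H₀.
The data do not give significant evidence that the true slope on patient age is positive, holding the other predictors fixed.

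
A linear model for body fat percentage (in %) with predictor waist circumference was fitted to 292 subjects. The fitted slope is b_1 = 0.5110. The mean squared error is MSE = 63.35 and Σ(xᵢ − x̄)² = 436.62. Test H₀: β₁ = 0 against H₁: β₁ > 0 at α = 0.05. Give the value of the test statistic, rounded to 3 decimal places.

SE(b_1) = √(MSE/Sₓₓ) = √(63.35/436.62) = 0.380909.
t = 0.5110 / 0.380909 = 1.342.
df = n − 2 = 290.
One-sided p ≈ 0.0904, which is ≥ 0.05, so fail to reject H₀.
The data do not give significant evidence that the true slope on waist circumference is positive.

t = 1.342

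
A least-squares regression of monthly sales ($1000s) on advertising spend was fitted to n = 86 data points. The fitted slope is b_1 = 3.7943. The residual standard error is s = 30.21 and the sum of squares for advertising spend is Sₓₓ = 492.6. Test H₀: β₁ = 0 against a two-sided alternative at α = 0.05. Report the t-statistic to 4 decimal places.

t = 2.7876

SE(b_1) = s/√Sₓₓ = 30.21/√492.6 = 1.36114.
t = 3.7943 / 1.36114 = 2.7876.
df = n − 2 = 84.
Two-sided p ≈ 0.0066, which is < 0.05, so reject H₀.
There is evidence that advertising spend is associated with monthly sales.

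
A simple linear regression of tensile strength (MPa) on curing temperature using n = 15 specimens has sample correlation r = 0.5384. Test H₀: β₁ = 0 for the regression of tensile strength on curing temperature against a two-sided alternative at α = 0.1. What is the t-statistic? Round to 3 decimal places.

t = r·√(n − 2)/√(1 − r²) = 0.5384·√13/√0.710125 = 2.304.
df = n − 2 = 13.
Two-sided p ≈ 0.0384, which is < 0.1, so reject H₀.
There is evidence of a linear association between curing temperature and tensile strength.

t = 2.304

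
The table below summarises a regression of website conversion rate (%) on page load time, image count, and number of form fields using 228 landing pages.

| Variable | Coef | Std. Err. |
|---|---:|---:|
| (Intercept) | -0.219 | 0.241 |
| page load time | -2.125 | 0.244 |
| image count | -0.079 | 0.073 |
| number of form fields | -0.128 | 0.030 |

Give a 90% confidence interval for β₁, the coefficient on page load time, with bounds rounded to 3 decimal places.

Read off: b = -2.125, SE = 0.244 for page load time.
df = n − k − 1 = 228 − 3 − 1 = 224.
t* = t_{0.05, 224} = 1.651685.
Margin = t* × SE = 1.651685 × 0.244 = 0.40301.
CI: -2.125 ± 0.40301 → (-2.528, -1.722).

(-2.528, -1.722)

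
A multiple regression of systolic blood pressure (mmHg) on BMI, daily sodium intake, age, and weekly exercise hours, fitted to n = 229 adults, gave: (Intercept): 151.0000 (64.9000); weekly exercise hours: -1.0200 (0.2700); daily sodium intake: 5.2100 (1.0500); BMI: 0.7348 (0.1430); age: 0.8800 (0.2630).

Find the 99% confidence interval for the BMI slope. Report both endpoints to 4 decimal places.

(0.3633, 1.1063)

Read off: b = 0.7348, SE = 0.1430 for BMI.
df = n − k − 1 = 229 − 4 − 1 = 224.
t* = t_{0.005, 224} = 2.597955.
Margin = t* × SE = 2.597955 × 0.1430 = 0.371508.
CI: 0.7348 ± 0.371508 → (0.3633, 1.1063).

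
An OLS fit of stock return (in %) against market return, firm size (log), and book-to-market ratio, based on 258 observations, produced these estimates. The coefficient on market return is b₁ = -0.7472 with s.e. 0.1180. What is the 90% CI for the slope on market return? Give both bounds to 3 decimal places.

(-0.942, -0.552)

df = n − k − 1 = 258 − 3 − 1 = 254.
t* = t_{0.05, 254} = 1.650875.
Margin = t* × SE = 1.650875 × 0.1180 = 0.19480.
CI: -0.7472 ± 0.19480 → (-0.942, -0.552).
With 90% confidence, each one-unit increase in market return is associated with a change of between -0.942 and -0.552 % in stock return, holding the other predictors fixed.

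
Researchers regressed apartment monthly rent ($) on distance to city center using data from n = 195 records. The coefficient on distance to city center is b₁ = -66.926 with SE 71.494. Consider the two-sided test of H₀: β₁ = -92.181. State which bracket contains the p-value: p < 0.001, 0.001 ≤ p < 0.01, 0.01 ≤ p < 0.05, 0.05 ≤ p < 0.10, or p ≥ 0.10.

p ≥ 0.10

t = (-66.926 − (-92.181)) / 71.494 = 0.353.
df = n − 2 = 195 − 2 = 193.
Two-sided p = 2·P(T_{193} > |t|) ≈ 0.7243.
So p ≥ 0.10.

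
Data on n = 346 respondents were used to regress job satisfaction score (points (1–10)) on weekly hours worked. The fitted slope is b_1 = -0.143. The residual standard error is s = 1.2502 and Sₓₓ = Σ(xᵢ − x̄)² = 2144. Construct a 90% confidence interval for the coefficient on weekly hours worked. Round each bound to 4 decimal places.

(-0.1875, -0.0985)

SE(b_1) = s/√Sₓₓ = 1.2502/√2144 = 0.0270002.
df = n − 2 = 344.
t* = t_{0.05, 344} = 1.649295.
Margin = t* × SE = 1.649295 × 0.0270002 = 0.044531.
CI: -0.143 ± 0.044531 → (-0.1875, -0.0985).
With 90% confidence, each one-unit increase in weekly hours worked is associated with a change of between -0.1875 and -0.0985 points (1–10) in job satisfaction score.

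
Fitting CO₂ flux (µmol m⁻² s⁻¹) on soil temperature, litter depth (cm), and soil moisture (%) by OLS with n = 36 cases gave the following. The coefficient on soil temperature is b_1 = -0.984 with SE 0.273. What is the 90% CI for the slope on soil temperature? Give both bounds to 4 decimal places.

df = n − k − 1 = 36 − 3 − 1 = 32.
t* = t_{0.05, 32} = 1.693889.
Margin = t* × SE = 1.693889 × 0.273 = 0.462432.
CI: -0.984 ± 0.462432 → (-1.4464, -0.5216).
With 90% confidence, each one-unit increase in soil temperature is associated with a change of between -1.4464 and -0.5216 µmol m⁻² s⁻¹ in CO₂ flux, holding the other predictors fixed.

(-1.4464, -0.5216)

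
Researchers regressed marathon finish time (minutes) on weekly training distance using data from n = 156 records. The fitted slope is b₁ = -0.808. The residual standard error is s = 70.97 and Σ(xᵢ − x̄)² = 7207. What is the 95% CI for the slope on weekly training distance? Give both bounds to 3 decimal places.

SE(b₁) = s/√Sₓₓ = 70.97/√7207 = 0.835983.
df = n − 2 = 154.
t* = t_{0.025, 154} = 1.975488.
Margin = t* × SE = 1.975488 × 0.835983 = 1.65147.
CI: -0.808 ± 1.65147 → (-2.459, 0.843).
With 95% confidence, each one-unit increase in weekly training distance is associated with a change of between -2.459 and 0.843 minutes in marathon finish time.

(-2.459, 0.843)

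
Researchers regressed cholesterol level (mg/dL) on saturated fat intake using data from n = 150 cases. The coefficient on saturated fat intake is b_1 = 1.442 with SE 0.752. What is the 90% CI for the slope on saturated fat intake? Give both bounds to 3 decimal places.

df = n − 2 = 150 − 2 = 148.
t* = t_{0.05, 148} = 1.655215.
Margin = t* × SE = 1.655215 × 0.752 = 1.24472.
CI: 1.442 ± 1.24472 → (0.197, 2.687).
With 90% confidence, each one-unit increase in saturated fat intake is associated with a change of between 0.197 and 2.687 mg/dL in cholesterol level.

(0.197, 2.687)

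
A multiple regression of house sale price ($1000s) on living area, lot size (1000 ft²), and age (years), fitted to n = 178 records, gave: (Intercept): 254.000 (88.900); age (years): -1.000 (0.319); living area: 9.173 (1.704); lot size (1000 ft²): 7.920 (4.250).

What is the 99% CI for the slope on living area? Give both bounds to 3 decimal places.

Read off: b = 9.173, SE = 1.704 for living area.
df = n − k − 1 = 178 − 3 − 1 = 174.
t* = t_{0.005, 174} = 2.604379.
Margin = t* × SE = 2.604379 × 1.704 = 4.43786.
CI: 9.173 ± 4.43786 → (4.735, 13.611).

(4.735, 13.611)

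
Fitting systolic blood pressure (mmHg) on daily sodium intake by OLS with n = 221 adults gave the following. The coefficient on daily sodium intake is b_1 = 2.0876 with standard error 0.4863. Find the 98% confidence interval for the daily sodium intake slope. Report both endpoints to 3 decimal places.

(0.948, 3.227)

df = n − 2 = 221 − 2 = 219.
t* = t_{0.01, 219} = 2.343496.
Margin = t* × SE = 2.343496 × 0.4863 = 1.13964.
CI: 2.0876 ± 1.13964 → (0.948, 3.227).
With 98% confidence, each one-unit increase in daily sodium intake is associated with a change of between 0.948 and 3.227 mmHg in systolic blood pressure.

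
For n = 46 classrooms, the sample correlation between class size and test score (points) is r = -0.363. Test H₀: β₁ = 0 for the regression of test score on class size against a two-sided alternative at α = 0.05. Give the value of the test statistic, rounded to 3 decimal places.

t = -2.584

t = r·√(n − 2)/√(1 − r²) = -0.363·√44/√0.868231 = -2.584.
df = n − 2 = 44.
Two-sided p ≈ 0.0132, which is < 0.05, so reject H₀.
There is evidence of a linear association between class size and test score.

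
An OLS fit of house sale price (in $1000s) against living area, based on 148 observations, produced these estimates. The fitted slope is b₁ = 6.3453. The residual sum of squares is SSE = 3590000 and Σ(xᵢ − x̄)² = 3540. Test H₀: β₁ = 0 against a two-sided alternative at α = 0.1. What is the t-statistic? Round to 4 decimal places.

t = 2.4076

MSE = SSE/(n − 2) = 3590000/146 = 24589.
SE(b₁) = √(MSE/Sₓₓ) = √(24589/3540) = 2.63554.
t = 6.3453 / 2.63554 = 2.4076.
df = n − 2 = 146.
Two-sided p ≈ 0.0173, which is < 0.1, so reject H₀.
There is evidence that living area is associated with house sale price.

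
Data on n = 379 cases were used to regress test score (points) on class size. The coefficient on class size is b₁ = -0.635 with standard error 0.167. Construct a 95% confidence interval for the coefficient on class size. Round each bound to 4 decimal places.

df = n − 2 = 379 − 2 = 377.
t* = t_{0.025, 377} = 1.966276.
Margin = t* × SE = 1.966276 × 0.167 = 0.328368.
CI: -0.635 ± 0.328368 → (-0.9634, -0.3066).
With 95% confidence, each one-unit increase in class size is associated with a change of between -0.9634 and -0.3066 points in test score.

(-0.9634, -0.3066)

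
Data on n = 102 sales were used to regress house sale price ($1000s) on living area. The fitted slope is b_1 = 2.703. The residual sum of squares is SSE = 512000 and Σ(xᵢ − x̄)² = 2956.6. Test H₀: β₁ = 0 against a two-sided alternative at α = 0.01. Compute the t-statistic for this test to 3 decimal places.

MSE = SSE/(n − 2) = 512000/100 = 5120.
SE(b_1) = √(MSE/Sₓₓ) = √(5120/2956.6) = 1.31595.
t = 2.703 / 1.31595 = 2.054.
df = n − 2 = 100.
Two-sided p ≈ 0.0426, which is ≥ 0.01, so fail to reject H₀.
The data do not give significant evidence of an association between living area and house sale price.

t = 2.054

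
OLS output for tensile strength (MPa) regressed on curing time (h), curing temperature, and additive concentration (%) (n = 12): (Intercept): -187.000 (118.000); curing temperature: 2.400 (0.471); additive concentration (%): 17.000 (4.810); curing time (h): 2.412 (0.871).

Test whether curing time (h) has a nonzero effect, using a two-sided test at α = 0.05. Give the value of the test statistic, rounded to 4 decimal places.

t = 2.7692

Read off: b = 2.412, SE = 0.871 for curing time (h).
H₀: β₁ = 0 vs H₁: β₁ ≠ 0.
t = 2.412 / 0.871 = 2.7692.
df = n − k − 1 = 12 − 3 − 1 = 8.
Two-sided p ≈ 0.0243, which is < 0.05, so reject H₀.
There is evidence that curing time (h) is associated with tensile strength, holding the other predictors fixed.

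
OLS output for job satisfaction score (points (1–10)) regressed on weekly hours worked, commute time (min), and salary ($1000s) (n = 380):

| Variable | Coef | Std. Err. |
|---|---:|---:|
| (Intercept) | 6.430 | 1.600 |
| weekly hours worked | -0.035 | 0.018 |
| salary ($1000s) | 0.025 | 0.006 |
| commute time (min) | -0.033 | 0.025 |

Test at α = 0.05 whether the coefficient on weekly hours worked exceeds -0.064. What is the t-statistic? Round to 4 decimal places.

t = 1.6111

Read off: b = -0.035, SE = 0.018 for weekly hours worked.
H₀: β₁ = -0.064 vs H₁: β₁ > -0.064.
t = (-0.035 − (-0.064)) / 0.018 = 1.6111.
df = n − k − 1 = 380 − 3 − 1 = 376.
One-sided p ≈ 0.0540, which is ≥ 0.05, so fail to reject H₀.
The data do not give significant evidence that the true slope on weekly hours worked exceeds -0.064 points (1–10) per unit, holding the other predictors fixed.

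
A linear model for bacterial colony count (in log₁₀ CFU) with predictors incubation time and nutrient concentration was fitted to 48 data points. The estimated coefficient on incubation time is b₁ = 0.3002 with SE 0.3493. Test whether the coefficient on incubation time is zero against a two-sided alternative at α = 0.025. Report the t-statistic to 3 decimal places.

H₀: β₁ = 0 vs H₁: β₁ ≠ 0.
t = (b₁ − β₁⁰)/SE = 0.3002 / 0.3493 = 0.859.
df = n − k − 1 = 48 − 2 − 1 = 45.
Two-sided p ≈ 0.3947, which is ≥ 0.025, so fail to reject H₀.
The data do not give significant evidence of an association between incubation time and bacterial colony count, after adjusting for the other predictors.

t = 0.859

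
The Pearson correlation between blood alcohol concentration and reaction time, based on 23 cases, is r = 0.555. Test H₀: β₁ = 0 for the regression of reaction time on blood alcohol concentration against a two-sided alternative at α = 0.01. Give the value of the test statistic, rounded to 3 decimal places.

t = 3.057

t = r·√(n − 2)/√(1 − r²) = 0.555·√21/√0.691975 = 3.057.
df = n − 2 = 21.
Two-sided p ≈ 0.0060, which is < 0.01, so reject H₀.
There is evidence of a linear association between blood alcohol concentration and reaction time.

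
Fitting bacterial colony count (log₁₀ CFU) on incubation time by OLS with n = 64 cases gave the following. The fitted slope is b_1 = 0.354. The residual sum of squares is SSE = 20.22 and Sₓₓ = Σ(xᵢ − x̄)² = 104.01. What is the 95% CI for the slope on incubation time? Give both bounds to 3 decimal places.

MSE = SSE/(n − 2) = 20.22/62 = 0.326129.
SE(b_1) = √(MSE/Sₓₓ) = √(0.326129/104.01) = 0.055996.
df = n − 2 = 62.
t* = t_{0.025, 62} = 1.998972.
Margin = t* × SE = 1.998972 × 0.055996 = 0.11193.
CI: 0.354 ± 0.11193 → (0.242, 0.466).
With 95% confidence, each one-unit increase in incubation time is associated with a change of between 0.242 and 0.466 log₁₀ CFU in bacterial colony count.

(0.242, 0.466)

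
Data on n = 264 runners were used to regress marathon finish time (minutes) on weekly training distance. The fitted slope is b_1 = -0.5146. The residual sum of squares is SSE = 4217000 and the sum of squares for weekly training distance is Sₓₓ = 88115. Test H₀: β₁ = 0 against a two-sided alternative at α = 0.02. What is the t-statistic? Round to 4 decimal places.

MSE = SSE/(n − 2) = 4217000/262 = 16095.4.
SE(b_1) = √(MSE/Sₓₓ) = √(16095.4/88115) = 0.427392.
t = -0.5146 / 0.427392 = -1.2040.
df = n − 2 = 262.
Two-sided p ≈ 0.2297, which is ≥ 0.02, so fail to reject H₀.
The data do not give significant evidence of an association between weekly training distance and marathon finish time.

t = -1.2040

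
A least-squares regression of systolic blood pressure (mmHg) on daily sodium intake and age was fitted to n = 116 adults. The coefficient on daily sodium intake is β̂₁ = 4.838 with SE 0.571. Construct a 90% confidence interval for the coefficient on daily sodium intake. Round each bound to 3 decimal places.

df = n − k − 1 = 116 − 2 − 1 = 113.
t* = t_{0.05, 113} = 1.65845.
Margin = t* × SE = 1.65845 × 0.571 = 0.94698.
CI: 4.838 ± 0.94698 → (3.891, 5.785).
With 90% confidence, each one-unit increase in daily sodium intake is associated with a change of between 3.891 and 5.785 mmHg in systolic blood pressure, holding the other predictors fixed.

(3.891, 5.785)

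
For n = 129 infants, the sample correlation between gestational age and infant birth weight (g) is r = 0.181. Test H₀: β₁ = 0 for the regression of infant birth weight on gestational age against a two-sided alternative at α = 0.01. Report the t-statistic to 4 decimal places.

t = r·√(n − 2)/√(1 − r²) = 0.181·√127/√0.967239 = 2.0740.
df = n − 2 = 127.
Two-sided p ≈ 0.0401, which is ≥ 0.01, so fail to reject H₀.
The data do not give significant evidence of a linear association between gestational age and infant birth weight.

t = 2.0740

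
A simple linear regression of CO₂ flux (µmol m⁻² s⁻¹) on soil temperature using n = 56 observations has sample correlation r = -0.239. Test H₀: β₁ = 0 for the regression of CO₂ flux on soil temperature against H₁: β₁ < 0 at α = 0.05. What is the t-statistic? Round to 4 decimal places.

t = -1.8087

t = r·√(n − 2)/√(1 − r²) = -0.239·√54/√0.942879 = -1.8087.
df = n − 2 = 54.
One-sided p ≈ 0.0380, which is < 0.05, so reject H₀.
There is evidence of a linear association between soil temperature and CO₂ flux.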